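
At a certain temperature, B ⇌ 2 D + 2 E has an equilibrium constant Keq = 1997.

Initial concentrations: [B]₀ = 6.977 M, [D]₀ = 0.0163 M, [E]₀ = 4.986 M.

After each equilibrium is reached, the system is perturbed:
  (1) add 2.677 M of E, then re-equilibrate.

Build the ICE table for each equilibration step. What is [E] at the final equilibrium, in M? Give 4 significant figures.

[E]_eq = 13.93 M

Q₀ = 9.4670e-04 vs Keq = 1997 ⇒ Q<K, forward
Step 1:
                  B         D         E
  init        6.977    0.0163     4.986
  Δ          -3.485     6.969     6.969
  eq          3.492     6.985     11.96
  solve Keq expr → x = 3.485; check Q = 1997
Then add 2.677 M of E.
Step 2:
                  B         D         E
  init        3.492     6.985     14.63
  Δ          0.3495    -0.699    -0.699
  eq          3.842     6.287     13.93
  solve Keq expr → x = -0.3495; check Q = 1997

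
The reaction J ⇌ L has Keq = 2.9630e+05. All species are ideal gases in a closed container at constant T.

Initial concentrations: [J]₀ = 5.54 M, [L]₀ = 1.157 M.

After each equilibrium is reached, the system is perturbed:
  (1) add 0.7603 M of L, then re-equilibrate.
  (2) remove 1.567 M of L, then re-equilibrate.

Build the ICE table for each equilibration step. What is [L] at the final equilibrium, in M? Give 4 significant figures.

[L]_eq = 5.89 M

Q₀ = 0.2088 vs Keq = 2.9630e+05 ⇒ Q<K, forward
Step 1:
                   J          L
  init          5.54      1.157
  Δ            -5.54       5.54
  eq      2.2602e-05      6.697
  solve Keq expr → x = 5.54; check Q = 2.9630e+05
Then add 0.7603 M of L.
Step 2:
                   J          L
  init    2.2602e-05      7.457
  Δ       2.5660e-06 -2.5660e-06
  eq      2.5168e-05      7.457
  solve Keq expr → x = -2.5660e-06; check Q = 2.9630e+05
Then remove 1.567 M of L.
Step 3:
                   J          L
  init    2.5168e-05       5.89
  Δ       -5.2885e-06 5.2885e-06
  eq      1.9879e-05       5.89
  solve Keq expr → x = 5.2885e-06; check Q = 2.9630e+05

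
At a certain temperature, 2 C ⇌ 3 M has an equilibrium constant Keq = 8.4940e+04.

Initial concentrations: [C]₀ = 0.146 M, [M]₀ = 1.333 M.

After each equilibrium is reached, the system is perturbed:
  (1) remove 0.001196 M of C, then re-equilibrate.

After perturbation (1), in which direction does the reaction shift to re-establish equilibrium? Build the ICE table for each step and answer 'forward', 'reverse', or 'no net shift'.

Q₀ = 111.1 vs Keq = 8.4940e+04 ⇒ Q<K, forward
Step 1:
                  C         M
  Initial     0.146     1.333
  Change    -0.1394    0.2091
  Equil    0.006571     1.542
  solve Keq expr → x = 0.06971; check Q = 8.4940e+04
Then remove 0.001196 M of C.
Step 2:
                  C         M
  Initial  0.005375     1.542
  Change   0.001185 -0.001777
  Equil     0.00656      1.54
  solve Keq expr → x = -5.9232e-04; check Q = 8.4940e+04

Direction: reverse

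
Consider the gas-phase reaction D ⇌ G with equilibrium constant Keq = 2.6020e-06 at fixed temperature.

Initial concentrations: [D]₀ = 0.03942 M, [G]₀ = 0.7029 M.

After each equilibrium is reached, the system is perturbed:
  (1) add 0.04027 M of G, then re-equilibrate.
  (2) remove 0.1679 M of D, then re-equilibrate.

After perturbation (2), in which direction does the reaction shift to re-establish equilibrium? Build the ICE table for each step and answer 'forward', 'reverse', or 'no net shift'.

Direction: reverse

Q₀ = 17.83 vs Keq = 2.6020e-06 ⇒ Q>K, reverse
Step 1:
                    D           G
  init        0.03942      0.7029
  Δ            0.7029     -0.7029
  eq           0.7423  1.9315e-06
  solve Keq expr → x = -0.7029; check Q = 2.6020e-06
Then add 0.04027 M of G.
Step 2:
                    D           G
  init         0.7423     0.04027
  Δ           0.04027    -0.04027
  eq           0.7826  2.0363e-06
  solve Keq expr → x = -0.04027; check Q = 2.6020e-06
Then remove 0.1679 M of D.
Step 3:
                    D           G
  init         0.6147  2.0363e-06
  Δ        4.3687e-07 -4.3687e-07
  eq           0.6147  1.5994e-06
  solve Keq expr → x = -4.3687e-07; check Q = 2.6020e-06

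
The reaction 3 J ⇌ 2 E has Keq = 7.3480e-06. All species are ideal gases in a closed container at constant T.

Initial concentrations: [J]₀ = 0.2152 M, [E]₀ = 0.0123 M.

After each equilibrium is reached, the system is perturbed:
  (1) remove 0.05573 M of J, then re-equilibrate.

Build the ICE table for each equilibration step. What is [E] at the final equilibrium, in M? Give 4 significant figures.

Q₀ = 0.01518 vs Keq = 7.3480e-06 ⇒ Q>K, reverse
Step 1:
                    J           E
  Initial      0.2152      0.0123
  Change      0.01799    -0.01199
  Equil        0.2332  3.0525e-04
  solve Keq expr → x = -0.005997; check Q = 7.3480e-06
Then remove 0.05573 M of J.
Step 2:
                    J           E
  Initial      0.1775  3.0525e-04
  Change   1.5351e-04 -1.0234e-04
  Equil        0.1776  2.0291e-04
  solve Keq expr → x = -5.1169e-05; check Q = 7.3480e-06

[E]_eq = 2.0291e-04 M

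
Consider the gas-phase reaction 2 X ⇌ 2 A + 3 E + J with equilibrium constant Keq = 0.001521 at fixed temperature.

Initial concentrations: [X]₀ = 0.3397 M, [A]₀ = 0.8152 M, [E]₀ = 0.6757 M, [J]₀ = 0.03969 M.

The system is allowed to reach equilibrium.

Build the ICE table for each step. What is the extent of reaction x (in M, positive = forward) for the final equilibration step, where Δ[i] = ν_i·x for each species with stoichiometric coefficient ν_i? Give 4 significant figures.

Q₀ = 0.07051 vs Keq = 0.001521 ⇒ Q>K, reverse
Step 1:
                    X           A           E           J
  Initial      0.3397      0.8152      0.6757     0.03969
  Change      0.07411    -0.07411     -0.1112    -0.03705
  Equil        0.4138      0.7411      0.5645    0.002636
  solve Keq expr → x = -0.03705; check Q = 0.001521

x = -0.03705 M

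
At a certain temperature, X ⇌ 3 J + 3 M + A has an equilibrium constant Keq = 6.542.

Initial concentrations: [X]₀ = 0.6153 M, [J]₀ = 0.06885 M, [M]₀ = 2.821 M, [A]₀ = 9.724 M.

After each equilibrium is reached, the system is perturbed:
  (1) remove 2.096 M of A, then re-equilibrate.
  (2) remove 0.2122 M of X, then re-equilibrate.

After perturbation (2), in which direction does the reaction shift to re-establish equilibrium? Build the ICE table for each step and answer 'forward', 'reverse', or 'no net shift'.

Q₀ = 0.1158 vs Keq = 6.542 ⇒ Q<K, forward
Step 1:
                    X           J           M           A
  Initial      0.6153     0.06885       2.821       9.724
  Change     -0.05724      0.1717      0.1717     0.05724
  Equil        0.5581      0.2406       2.993       9.781
  solve Keq expr → x = 0.05724; check Q = 6.542
Then remove 2.096 M of A.
Step 2:
                    X           J           M           A
  Initial      0.5581      0.2406       2.993       7.685
  Change    -0.005877     0.01763     0.01763    0.005877
  Equil        0.5522      0.2582        3.01       7.691
  solve Keq expr → x = 0.005877; check Q = 6.542
Then remove 0.2122 M of X.
Step 3:
                    X           J           M           A
  Initial        0.34      0.2582        3.01       7.691
  Change      0.01118    -0.03355    -0.03355    -0.01118
  Equil        0.3512      0.2247       2.977        7.68
  solve Keq expr → x = -0.01118; check Q = 6.542

Direction: reverse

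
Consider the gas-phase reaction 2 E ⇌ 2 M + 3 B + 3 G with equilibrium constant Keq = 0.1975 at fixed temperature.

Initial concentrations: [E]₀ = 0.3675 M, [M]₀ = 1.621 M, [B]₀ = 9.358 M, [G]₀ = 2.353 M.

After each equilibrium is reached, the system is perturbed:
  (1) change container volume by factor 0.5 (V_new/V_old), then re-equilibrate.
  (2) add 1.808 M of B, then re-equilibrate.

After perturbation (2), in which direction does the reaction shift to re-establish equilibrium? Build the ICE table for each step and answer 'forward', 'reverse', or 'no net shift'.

Q₀ = 2.0771e+05 vs Keq = 0.1975 ⇒ Q>K, reverse
Step 1:
                  E         M         B         G
  I          0.3675     1.621     9.358     2.353
  C           1.373    -1.373     -2.06     -2.06
  E           1.741    0.2476     7.298    0.2929
  solve Keq expr → x = -0.6867; check Q = 0.1975
Then change container volume by factor 0.5 (V_new/V_old).
Step 2:
                  E         M         B         G
  I           3.482    0.4952      14.6    0.5858
  C          0.2316   -0.2316   -0.3474   -0.3474
  E           3.713    0.2636     14.25    0.2384
  solve Keq expr → x = -0.1158; check Q = 0.1975
Then add 1.808 M of B.
Step 3:
                  E         M         B         G
  I           3.713    0.2636     16.06    0.2384
  C         0.01268  -0.01268  -0.01902  -0.01902
  E           3.726    0.2509     16.04    0.2194
  solve Keq expr → x = -0.00634; check Q = 0.1975

Direction: reverse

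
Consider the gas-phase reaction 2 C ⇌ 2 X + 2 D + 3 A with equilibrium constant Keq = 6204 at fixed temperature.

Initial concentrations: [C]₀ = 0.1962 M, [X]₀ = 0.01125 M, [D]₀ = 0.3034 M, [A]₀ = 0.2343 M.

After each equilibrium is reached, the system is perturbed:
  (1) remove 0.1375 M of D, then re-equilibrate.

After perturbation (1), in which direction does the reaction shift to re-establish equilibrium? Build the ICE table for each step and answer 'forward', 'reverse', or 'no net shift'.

Q₀ = 3.8927e-06 vs Keq = 6204 ⇒ Q<K, forward
Step 1:
                    C           X           D           A
  init         0.1962     0.01125      0.3034      0.2343
  Δ           -0.1957      0.1957      0.1957      0.2935
  eq       5.0289e-04      0.2069      0.4991      0.5278
  solve Keq expr → x = 0.09785; check Q = 6204
Then remove 0.1375 M of D.
Step 2:
                    C           X           D           A
  init     5.0289e-04      0.2069      0.3616      0.5278
  Δ       -1.3795e-04  1.3795e-04  1.3795e-04  2.0692e-04
  eq       3.6494e-04      0.2071      0.3617      0.5281
  solve Keq expr → x = 6.8974e-05; check Q = 6204

Direction: forward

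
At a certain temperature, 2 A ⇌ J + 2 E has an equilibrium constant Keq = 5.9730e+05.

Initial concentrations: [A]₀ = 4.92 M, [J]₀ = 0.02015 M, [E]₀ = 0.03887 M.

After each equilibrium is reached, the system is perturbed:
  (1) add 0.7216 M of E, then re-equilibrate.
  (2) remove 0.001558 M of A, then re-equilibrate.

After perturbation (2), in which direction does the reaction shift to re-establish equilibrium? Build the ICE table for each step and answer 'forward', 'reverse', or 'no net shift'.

Q₀ = 1.2577e-06 vs Keq = 5.9730e+05 ⇒ Q<K, forward
Step 1:
                  A         J         E
  Initial      4.92   0.02015   0.03887
  Change      -4.91     2.455      4.91
  Equil     0.01007     2.475     4.949
  solve Keq expr → x = 2.455; check Q = 5.9730e+05
Then add 0.7216 M of E.
Step 2:
                  A         J         E
  Initial   0.01007     2.475      5.67
  Change   0.001464 -7.3212e-04 -0.001464
  Equil     0.01154     2.474     5.669
  solve Keq expr → x = -7.3212e-04; check Q = 5.9730e+05
Then remove 0.001558 M of A.
Step 3:
                  A         J         E
  Initial   0.00998     2.474     5.669
  Change   0.001553 -7.7651e-04 -0.001553
  Equil     0.01153     2.474     5.667
  solve Keq expr → x = -7.7651e-04; check Q = 5.9730e+05

Direction: reverse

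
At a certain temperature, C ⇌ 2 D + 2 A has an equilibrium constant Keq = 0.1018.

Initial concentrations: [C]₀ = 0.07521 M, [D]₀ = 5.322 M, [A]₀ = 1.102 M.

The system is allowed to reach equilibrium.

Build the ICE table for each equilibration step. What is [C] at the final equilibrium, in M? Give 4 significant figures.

Q₀ = 457.3 vs Keq = 0.1018 ⇒ Q>K, reverse
Step 1:
                   C          D          A
  init       0.07521      5.322      1.102
  Δ           0.5222     -1.044     -1.044
  eq          0.5974      4.278    0.05765
  solve Keq expr → x = -0.5222; check Q = 0.1018

[C]_eq = 0.5974 M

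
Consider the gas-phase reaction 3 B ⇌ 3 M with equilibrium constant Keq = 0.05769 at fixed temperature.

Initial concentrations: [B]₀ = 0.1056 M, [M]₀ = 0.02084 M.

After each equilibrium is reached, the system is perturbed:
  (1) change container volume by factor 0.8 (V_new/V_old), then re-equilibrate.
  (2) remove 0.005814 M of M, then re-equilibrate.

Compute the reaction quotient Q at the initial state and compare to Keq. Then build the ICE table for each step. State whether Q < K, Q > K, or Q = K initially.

Q₀ = 0.007686; Q < K (proceeds forward)

Q₀ = 0.007686 vs Keq = 0.05769 ⇒ Q<K, forward
Step 1:
                   B          M
  init        0.1056    0.02084
  Δ          -0.0144     0.0144
  eq          0.0912    0.03524
  solve Keq expr → x = 0.0048; check Q = 0.05769
Then change container volume by factor 0.8 (V_new/V_old).
Step 2:
                   B          M
  init         0.114    0.04405
  Δ                0          0
  eq           0.114    0.04405
  solve Keq expr → x = 0; check Q = 0.05769
Then remove 0.005814 M of M.
Step 3:
                   B          M
  init         0.114    0.03824
  Δ        -0.004194   0.004194
  eq          0.1098    0.04243
  solve Keq expr → x = 0.001398; check Q = 0.05769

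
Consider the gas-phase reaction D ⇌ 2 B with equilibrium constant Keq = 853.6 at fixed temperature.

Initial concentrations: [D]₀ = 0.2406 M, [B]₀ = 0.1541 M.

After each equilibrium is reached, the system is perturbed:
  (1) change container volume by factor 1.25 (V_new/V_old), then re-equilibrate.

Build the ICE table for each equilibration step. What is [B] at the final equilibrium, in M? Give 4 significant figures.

Q₀ = 0.0987 vs Keq = 853.6 ⇒ Q<K, forward
Step 1:
                  D         B
  init       0.2406    0.1541
  Δ         -0.2401    0.4803
  eq      4.7143e-04    0.6344
  solve Keq expr → x = 0.2401; check Q = 853.6
Then change container volume by factor 1.25 (V_new/V_old).
Step 2:
                  D         B
  init    3.7714e-04    0.5075
  Δ       -7.5249e-05 1.5050e-04
  eq      3.0189e-04    0.5076
  solve Keq expr → x = 7.5249e-05; check Q = 853.6

[B]_eq = 0.5076 M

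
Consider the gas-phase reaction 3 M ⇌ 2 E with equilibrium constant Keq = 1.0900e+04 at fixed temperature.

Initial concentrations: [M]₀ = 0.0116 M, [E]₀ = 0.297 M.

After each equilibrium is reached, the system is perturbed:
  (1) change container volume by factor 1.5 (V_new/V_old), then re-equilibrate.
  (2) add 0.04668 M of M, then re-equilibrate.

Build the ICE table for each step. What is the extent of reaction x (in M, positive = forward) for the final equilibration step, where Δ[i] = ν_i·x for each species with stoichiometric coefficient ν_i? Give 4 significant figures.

Q₀ = 5.6512e+04 vs Keq = 1.0900e+04 ⇒ Q>K, reverse
Step 1:
                  M         E
  init       0.0116     0.297
  Δ        0.008229 -0.005486
  eq        0.01983    0.2915
  solve Keq expr → x = -0.002743; check Q = 1.0900e+04
Then change container volume by factor 1.5 (V_new/V_old).
Step 2:
                  M         E
  init      0.01322    0.1943
  Δ        0.001849 -0.001233
  eq        0.01507    0.1931
  solve Keq expr → x = -6.1632e-04; check Q = 1.0900e+04
Then add 0.04668 M of M.
Step 3:
                  M         E
  init      0.06175    0.1931
  Δ        -0.04515    0.0301
  eq         0.0166    0.2232
  solve Keq expr → x = 0.01505; check Q = 1.0900e+04

x = 0.01505 M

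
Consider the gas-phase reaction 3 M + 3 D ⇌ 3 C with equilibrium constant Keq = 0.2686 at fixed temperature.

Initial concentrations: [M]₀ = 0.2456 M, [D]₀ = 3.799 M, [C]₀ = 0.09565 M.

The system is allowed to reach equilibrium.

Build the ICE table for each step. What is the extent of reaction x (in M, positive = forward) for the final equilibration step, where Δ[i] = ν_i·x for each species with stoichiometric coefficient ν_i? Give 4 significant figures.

Q₀ = 0.001077 vs Keq = 0.2686 ⇒ Q<K, forward
Step 1:
                    M           D           C
  Initial      0.2456       3.799     0.09565
  Change       -0.144      -0.144       0.144
  Equil        0.1016       3.655      0.2396
  solve Keq expr → x = 0.04799; check Q = 0.2686

x = 0.04799 M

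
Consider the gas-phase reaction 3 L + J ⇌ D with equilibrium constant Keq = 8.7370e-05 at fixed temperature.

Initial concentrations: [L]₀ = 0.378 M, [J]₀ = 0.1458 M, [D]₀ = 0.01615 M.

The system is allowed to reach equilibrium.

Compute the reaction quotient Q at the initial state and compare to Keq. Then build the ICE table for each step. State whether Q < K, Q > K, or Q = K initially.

Q₀ = 2.051 vs Keq = 8.7370e-05 ⇒ Q>K, reverse
Step 1:
                  L         J         D
  Initial     0.378    0.1458   0.01615
  Change    0.04845   0.01615  -0.01615
  Equil      0.4264    0.1619 1.0973e-06
  solve Keq expr → x = -0.01615; check Q = 8.7370e-05

Q₀ = 2.051; Q > K (proceeds reverse)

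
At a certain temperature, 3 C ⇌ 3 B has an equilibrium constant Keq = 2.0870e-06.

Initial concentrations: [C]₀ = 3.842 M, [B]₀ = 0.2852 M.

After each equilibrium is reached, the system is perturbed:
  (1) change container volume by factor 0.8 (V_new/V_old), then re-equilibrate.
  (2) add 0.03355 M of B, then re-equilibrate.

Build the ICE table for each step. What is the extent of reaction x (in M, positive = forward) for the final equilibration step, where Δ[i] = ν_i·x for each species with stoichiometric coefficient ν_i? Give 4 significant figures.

Q₀ = 4.0905e-04 vs Keq = 2.0870e-06 ⇒ Q>K, reverse
Step 1:
                    C           B
  init          3.842      0.2852
  Δ            0.2331     -0.2331
  eq            4.075     0.05208
  solve Keq expr → x = -0.07771; check Q = 2.0870e-06
Then change container volume by factor 0.8 (V_new/V_old).
Step 2:
                    C           B
  init          5.094      0.0651
  Δ                 0           0
  eq            5.094      0.0651
  solve Keq expr → x = 0; check Q = 2.0870e-06
Then add 0.03355 M of B.
Step 3:
                    C           B
  init          5.094     0.09865
  Δ           0.03313    -0.03313
  eq            5.127     0.06552
  solve Keq expr → x = -0.01104; check Q = 2.0870e-06

x = -0.01104 M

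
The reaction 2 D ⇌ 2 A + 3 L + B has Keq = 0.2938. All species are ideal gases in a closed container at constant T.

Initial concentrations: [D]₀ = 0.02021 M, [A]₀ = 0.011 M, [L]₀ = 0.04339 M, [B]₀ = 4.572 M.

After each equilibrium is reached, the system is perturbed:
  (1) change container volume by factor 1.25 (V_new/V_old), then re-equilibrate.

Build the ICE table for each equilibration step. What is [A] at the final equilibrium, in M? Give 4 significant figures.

[A]_eq = 0.02382 M

Q₀ = 1.1064e-04 vs Keq = 0.2938 ⇒ Q<K, forward
Step 1:
                  D         A         L         B
  Initial   0.02021     0.011   0.04339     4.572
  Change   -0.01806   0.01806   0.02709  0.009031
  Equil    0.002147   0.02906   0.07048     4.581
  solve Keq expr → x = 0.009031; check Q = 0.2938
Then change container volume by factor 1.25 (V_new/V_old).
Step 2:
                  D         A         L         B
  Initial  0.001718   0.02325   0.05639     3.665
  Change  -5.6611e-04 5.6611e-04 8.4917e-04 2.8306e-04
  Equil    0.001152   0.02382   0.05724     3.665
  solve Keq expr → x = 2.8306e-04; check Q = 0.2938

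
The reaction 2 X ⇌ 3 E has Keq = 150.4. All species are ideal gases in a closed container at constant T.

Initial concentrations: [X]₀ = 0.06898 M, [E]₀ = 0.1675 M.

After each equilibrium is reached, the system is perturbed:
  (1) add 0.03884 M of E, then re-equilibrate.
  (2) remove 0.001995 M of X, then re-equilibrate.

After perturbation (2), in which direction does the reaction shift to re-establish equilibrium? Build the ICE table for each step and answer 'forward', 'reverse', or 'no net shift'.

Direction: reverse

Q₀ = 0.9876 vs Keq = 150.4 ⇒ Q<K, forward
Step 1:
                    X           E
  Initial     0.06898      0.1675
  Change     -0.05847      0.0877
  Equil       0.01051      0.2552
  solve Keq expr → x = 0.02923; check Q = 150.4
Then add 0.03884 M of E.
Step 2:
                    X           E
  Initial     0.01051       0.294
  Change     0.002264   -0.003397
  Equil       0.01278      0.2906
  solve Keq expr → x = -0.001132; check Q = 150.4
Then remove 0.001995 M of X.
Step 3:
                    X           E
  Initial     0.01078      0.2906
  Change     0.001816   -0.002724
  Equil        0.0126      0.2879
  solve Keq expr → x = -9.0791e-04; check Q = 150.4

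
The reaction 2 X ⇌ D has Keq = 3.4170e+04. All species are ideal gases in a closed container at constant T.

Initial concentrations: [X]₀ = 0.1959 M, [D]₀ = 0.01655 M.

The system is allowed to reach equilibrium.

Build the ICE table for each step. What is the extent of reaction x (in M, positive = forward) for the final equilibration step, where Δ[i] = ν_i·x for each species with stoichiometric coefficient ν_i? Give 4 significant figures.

x = 0.09704 M

Q₀ = 0.4313 vs Keq = 3.4170e+04 ⇒ Q<K, forward
Step 1:
                   X          D
  I           0.1959    0.01655
  C          -0.1941    0.09704
  E         0.001823     0.1136
  solve Keq expr → x = 0.09704; check Q = 3.4170e+04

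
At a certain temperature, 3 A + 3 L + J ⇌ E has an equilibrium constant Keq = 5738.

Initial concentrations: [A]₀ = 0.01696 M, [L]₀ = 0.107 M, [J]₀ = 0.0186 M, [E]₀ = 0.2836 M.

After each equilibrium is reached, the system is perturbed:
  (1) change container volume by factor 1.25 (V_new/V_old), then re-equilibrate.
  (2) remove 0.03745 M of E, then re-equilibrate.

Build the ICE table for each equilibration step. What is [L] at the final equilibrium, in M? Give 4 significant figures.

[L]_eq = 0.2903 M

Q₀ = 2.5513e+09 vs Keq = 5738 ⇒ Q>K, reverse
Step 1:
                  A         L         J         E
  init      0.01696     0.107    0.0186    0.2836
  Δ          0.2143    0.2143   0.07145  -0.07145
  eq         0.2313    0.3213   0.09005    0.2122
  solve Keq expr → x = -0.07145; check Q = 5738
Then change container volume by factor 1.25 (V_new/V_old).
Step 2:
                  A         L         J         E
  init        0.185    0.2571   0.07204    0.1697
  Δ         0.04226   0.04226   0.01409  -0.01409
  eq         0.2273    0.2993   0.08612    0.1556
  solve Keq expr → x = -0.01409; check Q = 5738
Then remove 0.03745 M of E.
Step 3:
                  A         L         J         E
  init       0.2273    0.2993   0.08612    0.1182
  Δ       -0.009063 -0.009063 -0.003021  0.003021
  eq         0.2182    0.2903    0.0831    0.1212
  solve Keq expr → x = 0.003021; check Q = 5738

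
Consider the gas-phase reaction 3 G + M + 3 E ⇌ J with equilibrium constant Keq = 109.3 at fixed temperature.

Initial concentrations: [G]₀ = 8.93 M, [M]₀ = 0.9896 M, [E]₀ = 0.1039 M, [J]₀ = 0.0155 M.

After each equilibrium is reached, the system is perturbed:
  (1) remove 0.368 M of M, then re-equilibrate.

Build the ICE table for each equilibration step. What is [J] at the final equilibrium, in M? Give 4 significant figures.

[J]_eq = 0.04675 M

Q₀ = 0.01961 vs Keq = 109.3 ⇒ Q<K, forward
Step 1:
                    G           M           E           J
  Initial        8.93      0.9896      0.1039      0.0155
  Change     -0.09522    -0.03174    -0.09522     0.03174
  Equil         8.835      0.9579    0.008682     0.04724
  solve Keq expr → x = 0.03174; check Q = 109.3
Then remove 0.368 M of M.
Step 2:
                    G           M           E           J
  Initial       8.835      0.5899    0.008682     0.04724
  Change     0.001482  4.9416e-04    0.001482 -4.9416e-04
  Equil         8.836      0.5904     0.01016     0.04675
  solve Keq expr → x = -4.9416e-04; check Q = 109.3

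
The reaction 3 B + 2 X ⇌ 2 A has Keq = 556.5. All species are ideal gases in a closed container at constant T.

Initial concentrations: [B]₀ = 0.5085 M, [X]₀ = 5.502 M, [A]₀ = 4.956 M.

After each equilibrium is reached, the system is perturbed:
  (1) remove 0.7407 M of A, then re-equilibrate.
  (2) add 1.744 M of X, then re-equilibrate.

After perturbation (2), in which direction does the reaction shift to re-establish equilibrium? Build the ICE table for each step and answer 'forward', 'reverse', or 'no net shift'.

Q₀ = 6.171 vs Keq = 556.5 ⇒ Q<K, forward
Step 1:
                    B           X           A
  init         0.5085       5.502       4.956
  Δ           -0.3874     -0.2583      0.2583
  eq           0.1211       5.244       5.214
  solve Keq expr → x = 0.1291; check Q = 556.5
Then remove 0.7407 M of A.
Step 2:
                    B           X           A
  init         0.1211       5.244       4.474
  Δ          -0.01153   -0.007685    0.007685
  eq           0.1096       5.236       4.481
  solve Keq expr → x = 0.003843; check Q = 556.5
Then add 1.744 M of X.
Step 3:
                    B           X           A
  init         0.1096        6.98       4.481
  Δ          -0.01884    -0.01256     0.01256
  eq          0.09075       6.968       4.494
  solve Keq expr → x = 0.006279; check Q = 556.5

Direction: forward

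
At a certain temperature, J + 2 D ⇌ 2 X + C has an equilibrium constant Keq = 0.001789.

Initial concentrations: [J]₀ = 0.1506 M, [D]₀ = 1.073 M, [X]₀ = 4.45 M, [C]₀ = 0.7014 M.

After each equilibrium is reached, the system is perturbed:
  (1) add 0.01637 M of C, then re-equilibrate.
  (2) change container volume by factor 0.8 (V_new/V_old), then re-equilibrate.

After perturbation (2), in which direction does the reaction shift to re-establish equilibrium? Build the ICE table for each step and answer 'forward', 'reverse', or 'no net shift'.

Q₀ = 80.11 vs Keq = 0.001789 ⇒ Q>K, reverse
Step 1:
                  J         D         X         C
  I          0.1506     1.073      4.45    0.7014
  C          0.7004     1.401    -1.401   -0.7004
  E           0.851     2.474     3.049  0.001002
  solve Keq expr → x = -0.7004; check Q = 0.001789
Then add 0.01637 M of C.
Step 2:
                  J         D         X         C
  I           0.851     2.474     3.049   0.01737
  C          0.0163    0.0326   -0.0326   -0.0163
  E          0.8673     2.506     3.017  0.001071
  solve Keq expr → x = -0.0163; check Q = 0.001789
Then change container volume by factor 0.8 (V_new/V_old).
Step 3:
                  J         D         X         C
  I           1.084     3.133     3.771  0.001339
  C               0         0         0         0
  E           1.084     3.133     3.771  0.001339
  solve Keq expr → x = 0; check Q = 0.001789

Direction: no net shift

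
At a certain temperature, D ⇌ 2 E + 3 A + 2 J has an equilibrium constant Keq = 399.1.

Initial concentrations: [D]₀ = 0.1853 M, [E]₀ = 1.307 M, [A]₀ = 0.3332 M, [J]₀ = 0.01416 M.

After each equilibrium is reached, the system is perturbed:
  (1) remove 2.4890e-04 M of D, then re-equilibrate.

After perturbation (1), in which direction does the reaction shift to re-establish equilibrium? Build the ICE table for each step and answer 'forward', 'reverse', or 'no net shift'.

Q₀ = 6.8378e-05 vs Keq = 399.1 ⇒ Q<K, forward
Step 1:
                    D           E           A           J
  Initial      0.1853       1.307      0.3332     0.01416
  Change      -0.1846      0.3692      0.5537      0.3692
  Equil    7.2167e-04       1.676      0.8869      0.3833
  solve Keq expr → x = 0.1846; check Q = 399.1
Then remove 2.4890e-04 M of D.
Step 2:
                    D           E           A           J
  Initial  4.7277e-04       1.676      0.8869      0.3833
  Change   2.4485e-04 -4.8970e-04 -7.3455e-04 -4.8970e-04
  Equil    7.1762e-04       1.676      0.8862      0.3828
  solve Keq expr → x = -2.4485e-04; check Q = 399.1

Direction: reverse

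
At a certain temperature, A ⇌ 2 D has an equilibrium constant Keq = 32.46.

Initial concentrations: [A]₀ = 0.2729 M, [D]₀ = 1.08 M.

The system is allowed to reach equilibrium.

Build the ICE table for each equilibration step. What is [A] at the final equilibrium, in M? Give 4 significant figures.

[A]_eq = 0.06832 M

Q₀ = 4.274 vs Keq = 32.46 ⇒ Q<K, forward
Step 1:
                  A         D
  Initial    0.2729      1.08
  Change    -0.2046    0.4092
  Equil     0.06832     1.489
  solve Keq expr → x = 0.2046; check Q = 32.46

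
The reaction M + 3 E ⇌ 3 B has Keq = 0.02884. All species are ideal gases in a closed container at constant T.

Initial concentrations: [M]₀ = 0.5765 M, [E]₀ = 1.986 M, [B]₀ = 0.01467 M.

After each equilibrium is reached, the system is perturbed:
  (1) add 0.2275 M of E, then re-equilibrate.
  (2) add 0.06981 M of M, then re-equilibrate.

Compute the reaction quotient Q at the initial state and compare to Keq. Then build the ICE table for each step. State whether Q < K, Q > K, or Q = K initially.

Q₀ = 6.9912e-07 vs Keq = 0.02884 ⇒ Q<K, forward
Step 1:
                    M           E           B
  I            0.5765       1.986     0.01467
  C           -0.1223      -0.367       0.367
  E            0.4542       1.619      0.3816
  solve Keq expr → x = 0.1223; check Q = 0.02884
Then add 0.2275 M of E.
Step 2:
                    M           E           B
  I            0.4542       1.847      0.3816
  C          -0.01333    -0.03999     0.03999
  E            0.4408       1.807      0.4216
  solve Keq expr → x = 0.01333; check Q = 0.02884
Then add 0.06981 M of M.
Step 3:
                    M           E           B
  I            0.5107       1.807      0.4216
  C         -0.005264    -0.01579     0.01579
  E            0.5054       1.791      0.4374
  solve Keq expr → x = 0.005264; check Q = 0.02884

Q₀ = 6.9912e-07; Q < K (proceeds forward)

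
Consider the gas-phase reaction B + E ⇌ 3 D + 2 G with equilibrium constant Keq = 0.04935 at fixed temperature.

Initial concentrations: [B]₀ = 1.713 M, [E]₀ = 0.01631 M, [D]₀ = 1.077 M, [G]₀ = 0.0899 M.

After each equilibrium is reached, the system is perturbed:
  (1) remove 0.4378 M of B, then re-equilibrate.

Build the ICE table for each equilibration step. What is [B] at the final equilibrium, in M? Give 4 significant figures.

Q₀ = 0.3614 vs Keq = 0.04935 ⇒ Q>K, reverse
Step 1:
                   B          E          D          G
  I            1.713    0.01631      1.077     0.0899
  C          0.01852    0.01852   -0.05557   -0.03705
  E            1.732    0.03483      1.021    0.05285
  solve Keq expr → x = -0.01852; check Q = 0.04935
Then remove 0.4378 M of B.
Step 2:
                   B          E          D          G
  I            1.294    0.03483      1.021    0.05285
  C         0.002495   0.002495  -0.007484  -0.004989
  E            1.296    0.03733      1.014    0.04786
  solve Keq expr → x = -0.002495; check Q = 0.04935

[B]_eq = 1.296 M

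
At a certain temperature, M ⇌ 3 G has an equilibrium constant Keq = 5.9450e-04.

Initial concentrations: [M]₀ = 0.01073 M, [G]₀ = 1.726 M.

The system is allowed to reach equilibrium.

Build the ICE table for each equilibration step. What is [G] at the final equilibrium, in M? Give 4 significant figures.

Q₀ = 479.2 vs Keq = 5.9450e-04 ⇒ Q>K, reverse
Step 1:
                  M         G
  Initial   0.01073     1.726
  Change     0.5522    -1.657
  Equil      0.5629   0.06943
  solve Keq expr → x = -0.5522; check Q = 5.9450e-04

[G]_eq = 0.06943 M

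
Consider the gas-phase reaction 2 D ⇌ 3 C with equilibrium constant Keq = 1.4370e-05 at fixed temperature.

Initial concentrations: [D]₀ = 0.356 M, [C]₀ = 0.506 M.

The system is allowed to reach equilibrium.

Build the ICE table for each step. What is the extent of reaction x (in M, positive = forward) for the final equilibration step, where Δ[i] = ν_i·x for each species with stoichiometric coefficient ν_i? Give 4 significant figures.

x = -0.1624 M

Q₀ = 1.022 vs Keq = 1.4370e-05 ⇒ Q>K, reverse
Step 1:
                   D          C
  I            0.356      0.506
  C           0.3248    -0.4872
  E           0.6808    0.01881
  solve Keq expr → x = -0.1624; check Q = 1.4370e-05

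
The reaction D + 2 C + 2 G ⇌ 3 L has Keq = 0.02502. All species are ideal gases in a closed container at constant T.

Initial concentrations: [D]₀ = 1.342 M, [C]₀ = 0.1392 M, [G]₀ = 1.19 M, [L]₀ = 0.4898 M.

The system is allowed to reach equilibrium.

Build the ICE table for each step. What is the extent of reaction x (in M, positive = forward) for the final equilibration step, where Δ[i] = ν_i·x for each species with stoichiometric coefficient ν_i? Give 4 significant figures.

Q₀ = 3.191 vs Keq = 0.02502 ⇒ Q>K, reverse
Step 1:
                  D         C         G         L
  Initial     1.342    0.1392      1.19    0.4898
  Change    0.09742    0.1948    0.1948   -0.2923
  Equil       1.439     0.334     1.385    0.1975
  solve Keq expr → x = -0.09742; check Q = 0.02502

x = -0.09742 M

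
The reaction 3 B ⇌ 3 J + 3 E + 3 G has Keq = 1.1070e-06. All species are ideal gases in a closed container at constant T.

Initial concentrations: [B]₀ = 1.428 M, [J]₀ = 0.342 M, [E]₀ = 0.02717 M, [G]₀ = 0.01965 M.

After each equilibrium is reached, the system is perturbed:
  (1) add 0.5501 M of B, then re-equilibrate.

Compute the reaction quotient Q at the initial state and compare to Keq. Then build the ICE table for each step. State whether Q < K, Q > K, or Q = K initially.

Q₀ = 2.0905e-12; Q < K (proceeds forward)

Q₀ = 2.0905e-12 vs Keq = 1.1070e-06 ⇒ Q<K, forward
Step 1:
                    B           J           E           G
  init          1.428       0.342     0.02717     0.01965
  Δ           -0.1423      0.1423      0.1423      0.1423
  eq            1.286      0.4843      0.1695       0.162
  solve Keq expr → x = 0.04745; check Q = 1.1070e-06
Then add 0.5501 M of B.
Step 2:
                    B           J           E           G
  init          1.836      0.4843      0.1695       0.162
  Δ          -0.02585     0.02585     0.02585     0.02585
  eq             1.81      0.5102      0.1954      0.1878
  solve Keq expr → x = 0.008617; check Q = 1.1070e-06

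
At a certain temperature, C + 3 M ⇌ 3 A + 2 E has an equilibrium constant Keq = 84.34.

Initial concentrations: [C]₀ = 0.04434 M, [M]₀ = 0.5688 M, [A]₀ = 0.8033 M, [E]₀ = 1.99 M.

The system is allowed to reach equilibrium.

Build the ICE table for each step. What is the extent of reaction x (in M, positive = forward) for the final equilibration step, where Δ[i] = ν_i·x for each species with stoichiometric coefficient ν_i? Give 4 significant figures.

Q₀ = 251.6 vs Keq = 84.34 ⇒ Q>K, reverse
Step 1:
                    C           M           A           E
  init        0.04434      0.5688      0.8033        1.99
  Δ           0.02335     0.07006    -0.07006    -0.04671
  eq          0.06769      0.6389      0.7332       1.943
  solve Keq expr → x = -0.02335; check Q = 84.34

x = -0.02335 M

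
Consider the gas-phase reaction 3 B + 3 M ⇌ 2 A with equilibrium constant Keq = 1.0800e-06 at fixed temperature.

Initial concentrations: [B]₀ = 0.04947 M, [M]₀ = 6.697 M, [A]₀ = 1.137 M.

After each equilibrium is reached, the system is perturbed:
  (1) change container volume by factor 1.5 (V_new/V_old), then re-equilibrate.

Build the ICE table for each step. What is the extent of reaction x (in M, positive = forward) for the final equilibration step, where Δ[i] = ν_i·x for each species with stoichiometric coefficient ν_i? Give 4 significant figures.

x = -0.009627 M

Q₀ = 35.55 vs Keq = 1.0800e-06 ⇒ Q>K, reverse
Step 1:
                    B           M           A
  Initial     0.04947       6.697       1.137
  Change        1.624       1.624      -1.083
  Equil         1.674       8.321     0.05403
  solve Keq expr → x = -0.5415; check Q = 1.0800e-06
Then change container volume by factor 1.5 (V_new/V_old).
Step 2:
                    B           M           A
  Initial       1.116       5.548     0.03602
  Change      0.02888     0.02888    -0.01925
  Equil         1.145       5.577     0.01676
  solve Keq expr → x = -0.009627; check Q = 1.0800e-06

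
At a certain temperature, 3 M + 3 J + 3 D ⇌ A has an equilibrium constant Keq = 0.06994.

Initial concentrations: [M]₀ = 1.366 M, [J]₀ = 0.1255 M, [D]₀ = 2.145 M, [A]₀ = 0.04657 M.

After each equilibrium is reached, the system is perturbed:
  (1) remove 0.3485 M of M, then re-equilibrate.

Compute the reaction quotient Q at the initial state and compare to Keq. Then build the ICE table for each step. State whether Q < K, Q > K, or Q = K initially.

Q₀ = 0.9366 vs Keq = 0.06994 ⇒ Q>K, reverse
Step 1:
                   M          J          D          A
  init         1.366     0.1255      2.145    0.04657
  Δ          0.07955    0.07955    0.07955   -0.02652
  eq           1.446     0.2051      2.225    0.02005
  solve Keq expr → x = -0.02652; check Q = 0.06994
Then remove 0.3485 M of M.
Step 2:
                   M          J          D          A
  init         1.097     0.2051      2.225    0.02005
  Δ          0.02148    0.02148    0.02148   -0.00716
  eq           1.119     0.2265      2.246    0.01289
  solve Keq expr → x = -0.00716; check Q = 0.06994

Q₀ = 0.9366; Q > K (proceeds reverse)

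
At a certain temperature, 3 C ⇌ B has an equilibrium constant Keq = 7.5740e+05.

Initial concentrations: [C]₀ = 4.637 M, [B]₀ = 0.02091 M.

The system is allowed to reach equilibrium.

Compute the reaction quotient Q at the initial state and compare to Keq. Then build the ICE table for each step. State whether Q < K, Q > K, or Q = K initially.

Q₀ = 2.0972e-04 vs Keq = 7.5740e+05 ⇒ Q<K, forward
Step 1:
                    C           B
  init          4.637     0.02091
  Δ            -4.624       1.541
  eq          0.01273       1.562
  solve Keq expr → x = 1.541; check Q = 7.5740e+05

Q₀ = 2.0972e-04; Q < K (proceeds forward)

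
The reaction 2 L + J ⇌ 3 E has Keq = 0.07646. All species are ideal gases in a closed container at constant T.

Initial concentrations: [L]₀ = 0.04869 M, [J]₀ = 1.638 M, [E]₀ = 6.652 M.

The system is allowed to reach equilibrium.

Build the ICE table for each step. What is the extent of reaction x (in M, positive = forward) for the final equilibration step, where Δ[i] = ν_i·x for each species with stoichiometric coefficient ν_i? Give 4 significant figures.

Q₀ = 7.5799e+04 vs Keq = 0.07646 ⇒ Q>K, reverse
Step 1:
                    L           J           E
  I           0.04869       1.638       6.652
  C             3.456       1.728      -5.184
  E             3.505       3.366       1.468
  solve Keq expr → x = -1.728; check Q = 0.07646

x = -1.728 M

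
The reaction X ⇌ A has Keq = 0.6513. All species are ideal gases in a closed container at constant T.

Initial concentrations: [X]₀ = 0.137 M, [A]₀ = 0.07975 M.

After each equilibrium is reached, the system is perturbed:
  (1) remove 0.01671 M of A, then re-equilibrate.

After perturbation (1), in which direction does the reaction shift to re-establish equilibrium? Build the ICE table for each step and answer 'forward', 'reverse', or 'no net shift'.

Q₀ = 0.5821 vs Keq = 0.6513 ⇒ Q<K, forward
Step 1:
                    X           A
  Initial       0.137     0.07975
  Change     -0.00574     0.00574
  Equil        0.1313     0.08549
  solve Keq expr → x = 0.00574; check Q = 0.6513
Then remove 0.01671 M of A.
Step 2:
                    X           A
  Initial      0.1313     0.06878
  Change     -0.01012     0.01012
  Equil        0.1211      0.0789
  solve Keq expr → x = 0.01012; check Q = 0.6513

Direction: forward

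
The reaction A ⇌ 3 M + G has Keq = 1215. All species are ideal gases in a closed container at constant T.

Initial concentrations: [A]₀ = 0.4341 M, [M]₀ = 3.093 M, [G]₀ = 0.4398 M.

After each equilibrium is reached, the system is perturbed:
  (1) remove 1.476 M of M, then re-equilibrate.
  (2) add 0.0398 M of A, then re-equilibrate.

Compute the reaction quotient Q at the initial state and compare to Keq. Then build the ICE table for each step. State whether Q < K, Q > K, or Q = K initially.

Q₀ = 29.98 vs Keq = 1215 ⇒ Q<K, forward
Step 1:
                  A         M         G
  Initial    0.4341     3.093    0.4398
  Change    -0.3825     1.147    0.3825
  Equil     0.05161      4.24    0.8223
  solve Keq expr → x = 0.3825; check Q = 1215
Then remove 1.476 M of M.
Step 2:
                  A         M         G
  Initial   0.05161     2.764    0.8223
  Change   -0.03494    0.1048   0.03494
  Equil     0.01667     2.869    0.8572
  solve Keq expr → x = 0.03494; check Q = 1215
Then add 0.0398 M of A.
Step 3:
                  A         M         G
  Initial   0.05647     2.869    0.8572
  Change   -0.03699     0.111   0.03699
  Equil     0.01948      2.98    0.8942
  solve Keq expr → x = 0.03699; check Q = 1215

Q₀ = 29.98; Q < K (proceeds forward)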